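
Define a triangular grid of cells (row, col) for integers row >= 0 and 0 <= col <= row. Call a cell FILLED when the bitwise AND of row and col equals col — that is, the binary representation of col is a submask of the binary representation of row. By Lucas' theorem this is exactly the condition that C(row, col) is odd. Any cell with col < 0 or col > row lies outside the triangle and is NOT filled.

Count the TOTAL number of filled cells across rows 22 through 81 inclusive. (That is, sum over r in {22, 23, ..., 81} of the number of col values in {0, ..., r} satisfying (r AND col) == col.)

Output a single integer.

Answer: 792

Derivation:
r22=10110 pc3: +8 =8
r23=10111 pc4: +16 =24
r24=11000 pc2: +4 =28
r25=11001 pc3: +8 =36
r26=11010 pc3: +8 =44
r27=11011 pc4: +16 =60
r28=11100 pc3: +8 =68
r29=11101 pc4: +16 =84
r30=11110 pc4: +16 =100
r31=11111 pc5: +32 =132
r32=100000 pc1: +2 =134
r33=100001 pc2: +4 =138
r34=100010 pc2: +4 =142
r35=100011 pc3: +8 =150
r36=100100 pc2: +4 =154
r37=100101 pc3: +8 =162
r38=100110 pc3: +8 =170
r39=100111 pc4: +16 =186
r40=101000 pc2: +4 =190
r41=101001 pc3: +8 =198
r42=101010 pc3: +8 =206
r43=101011 pc4: +16 =222
r44=101100 pc3: +8 =230
r45=101101 pc4: +16 =246
r46=101110 pc4: +16 =262
r47=101111 pc5: +32 =294
r48=110000 pc2: +4 =298
r49=110001 pc3: +8 =306
r50=110010 pc3: +8 =314
r51=110011 pc4: +16 =330
r52=110100 pc3: +8 =338
r53=110101 pc4: +16 =354
r54=110110 pc4: +16 =370
r55=110111 pc5: +32 =402
r56=111000 pc3: +8 =410
r57=111001 pc4: +16 =426
r58=111010 pc4: +16 =442
r59=111011 pc5: +32 =474
r60=111100 pc4: +16 =490
r61=111101 pc5: +32 =522
r62=111110 pc5: +32 =554
r63=111111 pc6: +64 =618
r64=1000000 pc1: +2 =620
r65=1000001 pc2: +4 =624
r66=1000010 pc2: +4 =628
r67=1000011 pc3: +8 =636
r68=1000100 pc2: +4 =640
r69=1000101 pc3: +8 =648
r70=1000110 pc3: +8 =656
r71=1000111 pc4: +16 =672
r72=1001000 pc2: +4 =676
r73=1001001 pc3: +8 =684
r74=1001010 pc3: +8 =692
r75=1001011 pc4: +16 =708
r76=1001100 pc3: +8 =716
r77=1001101 pc4: +16 =732
r78=1001110 pc4: +16 =748
r79=1001111 pc5: +32 =780
r80=1010000 pc2: +4 =784
r81=1010001 pc3: +8 =792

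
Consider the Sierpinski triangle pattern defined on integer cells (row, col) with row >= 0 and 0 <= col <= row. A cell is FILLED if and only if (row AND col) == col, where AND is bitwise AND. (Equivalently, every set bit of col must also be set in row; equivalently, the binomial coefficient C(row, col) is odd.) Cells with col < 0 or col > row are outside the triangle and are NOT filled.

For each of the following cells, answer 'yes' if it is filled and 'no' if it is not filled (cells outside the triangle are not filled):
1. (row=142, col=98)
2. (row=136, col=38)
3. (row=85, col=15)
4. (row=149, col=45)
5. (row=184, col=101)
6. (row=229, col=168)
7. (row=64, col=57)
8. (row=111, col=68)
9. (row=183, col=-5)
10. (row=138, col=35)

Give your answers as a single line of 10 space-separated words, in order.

(142,98): row=0b10001110, col=0b1100010, row AND col = 0b10 = 2; 2 != 98 -> empty
(136,38): row=0b10001000, col=0b100110, row AND col = 0b0 = 0; 0 != 38 -> empty
(85,15): row=0b1010101, col=0b1111, row AND col = 0b101 = 5; 5 != 15 -> empty
(149,45): row=0b10010101, col=0b101101, row AND col = 0b101 = 5; 5 != 45 -> empty
(184,101): row=0b10111000, col=0b1100101, row AND col = 0b100000 = 32; 32 != 101 -> empty
(229,168): row=0b11100101, col=0b10101000, row AND col = 0b10100000 = 160; 160 != 168 -> empty
(64,57): row=0b1000000, col=0b111001, row AND col = 0b0 = 0; 0 != 57 -> empty
(111,68): row=0b1101111, col=0b1000100, row AND col = 0b1000100 = 68; 68 == 68 -> filled
(183,-5): col outside [0, 183] -> not filled
(138,35): row=0b10001010, col=0b100011, row AND col = 0b10 = 2; 2 != 35 -> empty

Answer: no no no no no no no yes no no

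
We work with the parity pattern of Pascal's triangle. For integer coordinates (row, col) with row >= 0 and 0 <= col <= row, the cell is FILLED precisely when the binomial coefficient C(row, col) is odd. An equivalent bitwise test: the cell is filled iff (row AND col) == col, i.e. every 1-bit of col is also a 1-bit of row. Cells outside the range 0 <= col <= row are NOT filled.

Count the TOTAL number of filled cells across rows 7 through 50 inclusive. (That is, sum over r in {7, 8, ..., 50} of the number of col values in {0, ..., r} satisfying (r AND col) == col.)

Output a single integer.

Answer: 406

Derivation:
r7=111 pc3: +8 =8
r8=1000 pc1: +2 =10
r9=1001 pc2: +4 =14
r10=1010 pc2: +4 =18
r11=1011 pc3: +8 =26
r12=1100 pc2: +4 =30
r13=1101 pc3: +8 =38
r14=1110 pc3: +8 =46
r15=1111 pc4: +16 =62
r16=10000 pc1: +2 =64
r17=10001 pc2: +4 =68
r18=10010 pc2: +4 =72
r19=10011 pc3: +8 =80
r20=10100 pc2: +4 =84
r21=10101 pc3: +8 =92
r22=10110 pc3: +8 =100
r23=10111 pc4: +16 =116
r24=11000 pc2: +4 =120
r25=11001 pc3: +8 =128
r26=11010 pc3: +8 =136
r27=11011 pc4: +16 =152
r28=11100 pc3: +8 =160
r29=11101 pc4: +16 =176
r30=11110 pc4: +16 =192
r31=11111 pc5: +32 =224
r32=100000 pc1: +2 =226
r33=100001 pc2: +4 =230
r34=100010 pc2: +4 =234
r35=100011 pc3: +8 =242
r36=100100 pc2: +4 =246
r37=100101 pc3: +8 =254
r38=100110 pc3: +8 =262
r39=100111 pc4: +16 =278
r40=101000 pc2: +4 =282
r41=101001 pc3: +8 =290
r42=101010 pc3: +8 =298
r43=101011 pc4: +16 =314
r44=101100 pc3: +8 =322
r45=101101 pc4: +16 =338
r46=101110 pc4: +16 =354
r47=101111 pc5: +32 =386
r48=110000 pc2: +4 =390
r49=110001 pc3: +8 =398
r50=110010 pc3: +8 =406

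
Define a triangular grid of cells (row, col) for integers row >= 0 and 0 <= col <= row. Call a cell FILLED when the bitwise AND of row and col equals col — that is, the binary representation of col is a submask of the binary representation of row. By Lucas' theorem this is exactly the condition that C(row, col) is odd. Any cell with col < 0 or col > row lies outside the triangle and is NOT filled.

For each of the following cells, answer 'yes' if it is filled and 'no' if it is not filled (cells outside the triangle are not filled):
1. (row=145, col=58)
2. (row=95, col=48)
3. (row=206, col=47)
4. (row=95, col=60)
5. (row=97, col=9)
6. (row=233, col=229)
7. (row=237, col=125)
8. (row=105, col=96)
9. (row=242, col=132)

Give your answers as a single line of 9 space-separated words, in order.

(145,58): row=0b10010001, col=0b111010, row AND col = 0b10000 = 16; 16 != 58 -> empty
(95,48): row=0b1011111, col=0b110000, row AND col = 0b10000 = 16; 16 != 48 -> empty
(206,47): row=0b11001110, col=0b101111, row AND col = 0b1110 = 14; 14 != 47 -> empty
(95,60): row=0b1011111, col=0b111100, row AND col = 0b11100 = 28; 28 != 60 -> empty
(97,9): row=0b1100001, col=0b1001, row AND col = 0b1 = 1; 1 != 9 -> empty
(233,229): row=0b11101001, col=0b11100101, row AND col = 0b11100001 = 225; 225 != 229 -> empty
(237,125): row=0b11101101, col=0b1111101, row AND col = 0b1101101 = 109; 109 != 125 -> empty
(105,96): row=0b1101001, col=0b1100000, row AND col = 0b1100000 = 96; 96 == 96 -> filled
(242,132): row=0b11110010, col=0b10000100, row AND col = 0b10000000 = 128; 128 != 132 -> empty

Answer: no no no no no no no yes no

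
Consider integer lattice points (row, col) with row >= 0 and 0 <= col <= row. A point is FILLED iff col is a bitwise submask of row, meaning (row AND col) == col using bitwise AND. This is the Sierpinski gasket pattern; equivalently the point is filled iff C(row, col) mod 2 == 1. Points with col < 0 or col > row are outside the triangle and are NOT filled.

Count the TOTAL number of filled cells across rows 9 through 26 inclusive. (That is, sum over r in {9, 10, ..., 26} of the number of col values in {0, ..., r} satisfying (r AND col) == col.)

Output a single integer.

Answer: 126

Derivation:
r9=1001 pc2: +4 =4
r10=1010 pc2: +4 =8
r11=1011 pc3: +8 =16
r12=1100 pc2: +4 =20
r13=1101 pc3: +8 =28
r14=1110 pc3: +8 =36
r15=1111 pc4: +16 =52
r16=10000 pc1: +2 =54
r17=10001 pc2: +4 =58
r18=10010 pc2: +4 =62
r19=10011 pc3: +8 =70
r20=10100 pc2: +4 =74
r21=10101 pc3: +8 =82
r22=10110 pc3: +8 =90
r23=10111 pc4: +16 =106
r24=11000 pc2: +4 =110
r25=11001 pc3: +8 =118
r26=11010 pc3: +8 =126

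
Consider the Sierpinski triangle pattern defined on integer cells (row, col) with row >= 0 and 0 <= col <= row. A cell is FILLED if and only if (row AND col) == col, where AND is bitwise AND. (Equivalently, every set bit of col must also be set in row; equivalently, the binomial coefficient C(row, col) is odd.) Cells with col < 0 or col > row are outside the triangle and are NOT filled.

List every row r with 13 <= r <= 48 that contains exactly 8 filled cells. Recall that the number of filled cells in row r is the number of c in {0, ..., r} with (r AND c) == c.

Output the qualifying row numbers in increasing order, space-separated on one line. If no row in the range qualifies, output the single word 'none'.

Answer: 13 14 19 21 22 25 26 28 35 37 38 41 42 44

Derivation:
Row r has 2^popcount(r) filled cells, so we need popcount(r) = log2(8) = 3.
Scan r = 13..48 and keep those with exactly 3 one-bits:
r=13=1101 popcount=3 -> KEEP
r=14=1110 popcount=3 -> KEEP
r=15=1111 popcount=4 -> skip
r=16=10000 popcount=1 -> skip
r=17=10001 popcount=2 -> skip
r=18=10010 popcount=2 -> skip
r=19=10011 popcount=3 -> KEEP
r=20=10100 popcount=2 -> skip
r=21=10101 popcount=3 -> KEEP
r=22=10110 popcount=3 -> KEEP
r=23=10111 popcount=4 -> skip
r=24=11000 popcount=2 -> skip
r=25=11001 popcount=3 -> KEEP
r=26=11010 popcount=3 -> KEEP
r=27=11011 popcount=4 -> skip
r=28=11100 popcount=3 -> KEEP
r=29=11101 popcount=4 -> skip
r=30=11110 popcount=4 -> skip
r=31=11111 popcount=5 -> skip
r=32=100000 popcount=1 -> skip
r=33=100001 popcount=2 -> skip
r=34=100010 popcount=2 -> skip
r=35=100011 popcount=3 -> KEEP
r=36=100100 popcount=2 -> skip
r=37=100101 popcount=3 -> KEEP
r=38=100110 popcount=3 -> KEEP
r=39=100111 popcount=4 -> skip
r=40=101000 popcount=2 -> skip
r=41=101001 popcount=3 -> KEEP
r=42=101010 popcount=3 -> KEEP
r=43=101011 popcount=4 -> skip
r=44=101100 popcount=3 -> KEEP
r=45=101101 popcount=4 -> skip
r=46=101110 popcount=4 -> skip
r=47=101111 popcount=5 -> skip
r=48=110000 popcount=2 -> skip
Kept rows: 13 14 19 21 22 25 26 28 35 37 38 41 42 44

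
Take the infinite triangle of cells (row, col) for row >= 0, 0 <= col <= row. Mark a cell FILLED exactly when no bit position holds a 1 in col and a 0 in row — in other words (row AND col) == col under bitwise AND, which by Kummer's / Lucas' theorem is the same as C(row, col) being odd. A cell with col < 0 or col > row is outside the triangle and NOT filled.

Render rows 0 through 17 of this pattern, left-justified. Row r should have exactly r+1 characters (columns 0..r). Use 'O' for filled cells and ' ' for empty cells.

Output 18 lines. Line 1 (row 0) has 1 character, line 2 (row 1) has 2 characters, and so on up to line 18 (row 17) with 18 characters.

Answer: O
OO
O O
OOOO
O   O
OO  OO
O O O O
OOOOOOOO
O       O
OO      OO
O O     O O
OOOO    OOOO
O   O   O   O
OO  OO  OO  OO
O O O O O O O O
OOOOOOOOOOOOOOOO
O               O
OO              OO

Derivation:
r0=0: O
r1=1: OO
r2=10: O O
r3=11: OOOO
r4=100: O   O
r5=101: OO  OO
r6=110: O O O O
r7=111: OOOOOOOO
r8=1000: O       O
r9=1001: OO      OO
r10=1010: O O     O O
r11=1011: OOOO    OOOO
r12=1100: O   O   O   O
r13=1101: OO  OO  OO  OO
r14=1110: O O O O O O O O
r15=1111: OOOOOOOOOOOOOOOO
r16=10000: O               O
r17=10001: OO              OO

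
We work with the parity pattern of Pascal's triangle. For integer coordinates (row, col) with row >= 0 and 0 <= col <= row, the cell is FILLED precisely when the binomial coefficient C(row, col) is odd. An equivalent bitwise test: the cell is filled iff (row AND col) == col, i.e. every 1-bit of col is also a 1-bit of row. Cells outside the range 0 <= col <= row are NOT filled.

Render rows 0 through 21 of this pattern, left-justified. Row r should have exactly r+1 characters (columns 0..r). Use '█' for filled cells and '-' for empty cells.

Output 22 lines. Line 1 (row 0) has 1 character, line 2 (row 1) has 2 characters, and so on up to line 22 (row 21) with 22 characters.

r0=0: █
r1=1: ██
r2=10: █-█
r3=11: ████
r4=100: █---█
r5=101: ██--██
r6=110: █-█-█-█
r7=111: ████████
r8=1000: █-------█
r9=1001: ██------██
r10=1010: █-█-----█-█
r11=1011: ████----████
r12=1100: █---█---█---█
r13=1101: ██--██--██--██
r14=1110: █-█-█-█-█-█-█-█
r15=1111: ████████████████
r16=10000: █---------------█
r17=10001: ██--------------██
r18=10010: █-█-------------█-█
r19=10011: ████------------████
r20=10100: █---█-----------█---█
r21=10101: ██--██----------██--██

Answer: █
██
█-█
████
█---█
██--██
█-█-█-█
████████
█-------█
██------██
█-█-----█-█
████----████
█---█---█---█
██--██--██--██
█-█-█-█-█-█-█-█
████████████████
█---------------█
██--------------██
█-█-------------█-█
████------------████
█---█-----------█---█
██--██----------██--██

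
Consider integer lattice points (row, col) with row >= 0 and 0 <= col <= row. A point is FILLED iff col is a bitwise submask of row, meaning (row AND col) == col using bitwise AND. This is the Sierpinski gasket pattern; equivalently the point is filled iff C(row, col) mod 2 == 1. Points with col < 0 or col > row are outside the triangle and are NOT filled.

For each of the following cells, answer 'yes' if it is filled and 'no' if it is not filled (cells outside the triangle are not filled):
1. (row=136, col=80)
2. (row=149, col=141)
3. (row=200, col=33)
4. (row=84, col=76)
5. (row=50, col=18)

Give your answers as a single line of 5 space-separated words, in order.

Answer: no no no no yes

Derivation:
(136,80): row=0b10001000, col=0b1010000, row AND col = 0b0 = 0; 0 != 80 -> empty
(149,141): row=0b10010101, col=0b10001101, row AND col = 0b10000101 = 133; 133 != 141 -> empty
(200,33): row=0b11001000, col=0b100001, row AND col = 0b0 = 0; 0 != 33 -> empty
(84,76): row=0b1010100, col=0b1001100, row AND col = 0b1000100 = 68; 68 != 76 -> empty
(50,18): row=0b110010, col=0b10010, row AND col = 0b10010 = 18; 18 == 18 -> filled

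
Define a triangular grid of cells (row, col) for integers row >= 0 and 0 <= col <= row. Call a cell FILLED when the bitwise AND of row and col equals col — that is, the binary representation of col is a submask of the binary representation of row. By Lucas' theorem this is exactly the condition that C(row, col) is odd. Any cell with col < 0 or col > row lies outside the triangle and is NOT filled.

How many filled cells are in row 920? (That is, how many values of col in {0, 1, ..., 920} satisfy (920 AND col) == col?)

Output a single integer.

Answer: 32

Derivation:
920 in binary = 1110011000
popcount(920) = number of 1-bits in 1110011000 = 5
A col c satisfies (920 AND c) == c iff every set bit of c is also set in 920; each of the 5 set bits of 920 can independently be on or off in c.
count = 2^5 = 32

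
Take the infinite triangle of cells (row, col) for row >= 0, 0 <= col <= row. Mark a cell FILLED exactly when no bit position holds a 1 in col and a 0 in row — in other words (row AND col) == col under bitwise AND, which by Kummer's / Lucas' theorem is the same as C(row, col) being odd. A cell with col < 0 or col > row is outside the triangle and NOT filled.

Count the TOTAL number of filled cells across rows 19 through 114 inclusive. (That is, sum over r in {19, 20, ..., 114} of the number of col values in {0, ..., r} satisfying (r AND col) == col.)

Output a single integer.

r19=10011 pc3: +8 =8
r20=10100 pc2: +4 =12
r21=10101 pc3: +8 =20
r22=10110 pc3: +8 =28
r23=10111 pc4: +16 =44
r24=11000 pc2: +4 =48
r25=11001 pc3: +8 =56
r26=11010 pc3: +8 =64
r27=11011 pc4: +16 =80
r28=11100 pc3: +8 =88
r29=11101 pc4: +16 =104
r30=11110 pc4: +16 =120
r31=11111 pc5: +32 =152
r32=100000 pc1: +2 =154
r33=100001 pc2: +4 =158
r34=100010 pc2: +4 =162
r35=100011 pc3: +8 =170
r36=100100 pc2: +4 =174
r37=100101 pc3: +8 =182
r38=100110 pc3: +8 =190
r39=100111 pc4: +16 =206
r40=101000 pc2: +4 =210
r41=101001 pc3: +8 =218
r42=101010 pc3: +8 =226
r43=101011 pc4: +16 =242
r44=101100 pc3: +8 =250
r45=101101 pc4: +16 =266
r46=101110 pc4: +16 =282
r47=101111 pc5: +32 =314
r48=110000 pc2: +4 =318
r49=110001 pc3: +8 =326
r50=110010 pc3: +8 =334
r51=110011 pc4: +16 =350
r52=110100 pc3: +8 =358
r53=110101 pc4: +16 =374
r54=110110 pc4: +16 =390
r55=110111 pc5: +32 =422
r56=111000 pc3: +8 =430
r57=111001 pc4: +16 =446
r58=111010 pc4: +16 =462
r59=111011 pc5: +32 =494
r60=111100 pc4: +16 =510
r61=111101 pc5: +32 =542
r62=111110 pc5: +32 =574
r63=111111 pc6: +64 =638
r64=1000000 pc1: +2 =640
r65=1000001 pc2: +4 =644
r66=1000010 pc2: +4 =648
r67=1000011 pc3: +8 =656
r68=1000100 pc2: +4 =660
r69=1000101 pc3: +8 =668
r70=1000110 pc3: +8 =676
r71=1000111 pc4: +16 =692
r72=1001000 pc2: +4 =696
r73=1001001 pc3: +8 =704
r74=1001010 pc3: +8 =712
r75=1001011 pc4: +16 =728
r76=1001100 pc3: +8 =736
r77=1001101 pc4: +16 =752
r78=1001110 pc4: +16 =768
r79=1001111 pc5: +32 =800
r80=1010000 pc2: +4 =804
r81=1010001 pc3: +8 =812
r82=1010010 pc3: +8 =820
r83=1010011 pc4: +16 =836
r84=1010100 pc3: +8 =844
r85=1010101 pc4: +16 =860
r86=1010110 pc4: +16 =876
r87=1010111 pc5: +32 =908
r88=1011000 pc3: +8 =916
r89=1011001 pc4: +16 =932
r90=1011010 pc4: +16 =948
r91=1011011 pc5: +32 =980
r92=1011100 pc4: +16 =996
r93=1011101 pc5: +32 =1028
r94=1011110 pc5: +32 =1060
r95=1011111 pc6: +64 =1124
r96=1100000 pc2: +4 =1128
r97=1100001 pc3: +8 =1136
r98=1100010 pc3: +8 =1144
r99=1100011 pc4: +16 =1160
r100=1100100 pc3: +8 =1168
r101=1100101 pc4: +16 =1184
r102=1100110 pc4: +16 =1200
r103=1100111 pc5: +32 =1232
r104=1101000 pc3: +8 =1240
r105=1101001 pc4: +16 =1256
r106=1101010 pc4: +16 =1272
r107=1101011 pc5: +32 =1304
r108=1101100 pc4: +16 =1320
r109=1101101 pc5: +32 =1352
r110=1101110 pc5: +32 =1384
r111=1101111 pc6: +64 =1448
r112=1110000 pc3: +8 =1456
r113=1110001 pc4: +16 =1472
r114=1110010 pc4: +16 =1488

Answer: 1488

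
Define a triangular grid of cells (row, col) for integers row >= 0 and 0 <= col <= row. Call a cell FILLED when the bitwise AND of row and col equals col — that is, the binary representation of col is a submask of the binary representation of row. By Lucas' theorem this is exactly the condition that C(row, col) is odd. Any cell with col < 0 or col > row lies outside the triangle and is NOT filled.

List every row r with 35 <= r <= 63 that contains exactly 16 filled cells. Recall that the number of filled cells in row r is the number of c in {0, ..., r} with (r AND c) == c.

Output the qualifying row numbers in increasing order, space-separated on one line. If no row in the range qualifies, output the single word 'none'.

Row r has 2^popcount(r) filled cells, so we need popcount(r) = log2(16) = 4.
Scan r = 35..63 and keep those with exactly 4 one-bits:
r=35=100011 popcount=3 -> skip
r=36=100100 popcount=2 -> skip
r=37=100101 popcount=3 -> skip
r=38=100110 popcount=3 -> skip
r=39=100111 popcount=4 -> KEEP
r=40=101000 popcount=2 -> skip
r=41=101001 popcount=3 -> skip
r=42=101010 popcount=3 -> skip
r=43=101011 popcount=4 -> KEEP
r=44=101100 popcount=3 -> skip
r=45=101101 popcount=4 -> KEEP
r=46=101110 popcount=4 -> KEEP
r=47=101111 popcount=5 -> skip
r=48=110000 popcount=2 -> skip
r=49=110001 popcount=3 -> skip
r=50=110010 popcount=3 -> skip
r=51=110011 popcount=4 -> KEEP
r=52=110100 popcount=3 -> skip
r=53=110101 popcount=4 -> KEEP
r=54=110110 popcount=4 -> KEEP
r=55=110111 popcount=5 -> skip
r=56=111000 popcount=3 -> skip
r=57=111001 popcount=4 -> KEEP
r=58=111010 popcount=4 -> KEEP
r=59=111011 popcount=5 -> skip
r=60=111100 popcount=4 -> KEEP
r=61=111101 popcount=5 -> skip
r=62=111110 popcount=5 -> skip
r=63=111111 popcount=6 -> skip
Kept rows: 39 43 45 46 51 53 54 57 58 60

Answer: 39 43 45 46 51 53 54 57 58 60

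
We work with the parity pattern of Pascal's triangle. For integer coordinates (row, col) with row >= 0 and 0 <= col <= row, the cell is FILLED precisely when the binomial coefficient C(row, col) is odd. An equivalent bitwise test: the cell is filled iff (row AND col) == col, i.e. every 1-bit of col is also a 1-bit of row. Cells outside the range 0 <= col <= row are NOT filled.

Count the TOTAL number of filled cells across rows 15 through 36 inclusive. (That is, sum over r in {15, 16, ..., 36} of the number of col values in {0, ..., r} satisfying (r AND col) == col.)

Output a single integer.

Answer: 200

Derivation:
r15=1111 pc4: +16 =16
r16=10000 pc1: +2 =18
r17=10001 pc2: +4 =22
r18=10010 pc2: +4 =26
r19=10011 pc3: +8 =34
r20=10100 pc2: +4 =38
r21=10101 pc3: +8 =46
r22=10110 pc3: +8 =54
r23=10111 pc4: +16 =70
r24=11000 pc2: +4 =74
r25=11001 pc3: +8 =82
r26=11010 pc3: +8 =90
r27=11011 pc4: +16 =106
r28=11100 pc3: +8 =114
r29=11101 pc4: +16 =130
r30=11110 pc4: +16 =146
r31=11111 pc5: +32 =178
r32=100000 pc1: +2 =180
r33=100001 pc2: +4 =184
r34=100010 pc2: +4 =188
r35=100011 pc3: +8 =196
r36=100100 pc2: +4 =200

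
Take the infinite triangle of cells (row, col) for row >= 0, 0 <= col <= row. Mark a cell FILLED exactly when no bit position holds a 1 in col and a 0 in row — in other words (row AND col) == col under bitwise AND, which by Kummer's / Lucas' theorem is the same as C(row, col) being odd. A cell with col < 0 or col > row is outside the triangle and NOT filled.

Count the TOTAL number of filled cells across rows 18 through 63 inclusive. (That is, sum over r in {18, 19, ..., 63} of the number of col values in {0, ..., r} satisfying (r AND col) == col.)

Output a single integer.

Answer: 642

Derivation:
r18=10010 pc2: +4 =4
r19=10011 pc3: +8 =12
r20=10100 pc2: +4 =16
r21=10101 pc3: +8 =24
r22=10110 pc3: +8 =32
r23=10111 pc4: +16 =48
r24=11000 pc2: +4 =52
r25=11001 pc3: +8 =60
r26=11010 pc3: +8 =68
r27=11011 pc4: +16 =84
r28=11100 pc3: +8 =92
r29=11101 pc4: +16 =108
r30=11110 pc4: +16 =124
r31=11111 pc5: +32 =156
r32=100000 pc1: +2 =158
r33=100001 pc2: +4 =162
r34=100010 pc2: +4 =166
r35=100011 pc3: +8 =174
r36=100100 pc2: +4 =178
r37=100101 pc3: +8 =186
r38=100110 pc3: +8 =194
r39=100111 pc4: +16 =210
r40=101000 pc2: +4 =214
r41=101001 pc3: +8 =222
r42=101010 pc3: +8 =230
r43=101011 pc4: +16 =246
r44=101100 pc3: +8 =254
r45=101101 pc4: +16 =270
r46=101110 pc4: +16 =286
r47=101111 pc5: +32 =318
r48=110000 pc2: +4 =322
r49=110001 pc3: +8 =330
r50=110010 pc3: +8 =338
r51=110011 pc4: +16 =354
r52=110100 pc3: +8 =362
r53=110101 pc4: +16 =378
r54=110110 pc4: +16 =394
r55=110111 pc5: +32 =426
r56=111000 pc3: +8 =434
r57=111001 pc4: +16 =450
r58=111010 pc4: +16 =466
r59=111011 pc5: +32 =498
r60=111100 pc4: +16 =514
r61=111101 pc5: +32 =546
r62=111110 pc5: +32 =578
r63=111111 pc6: +64 =642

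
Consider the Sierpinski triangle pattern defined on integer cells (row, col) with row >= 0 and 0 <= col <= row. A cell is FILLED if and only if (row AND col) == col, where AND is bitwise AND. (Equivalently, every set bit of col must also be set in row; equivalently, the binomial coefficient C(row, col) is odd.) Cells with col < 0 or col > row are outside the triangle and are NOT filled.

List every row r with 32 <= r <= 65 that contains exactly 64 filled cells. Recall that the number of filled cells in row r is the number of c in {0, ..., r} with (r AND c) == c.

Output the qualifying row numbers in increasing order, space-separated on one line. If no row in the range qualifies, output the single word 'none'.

Answer: 63

Derivation:
Row r has 2^popcount(r) filled cells, so we need popcount(r) = log2(64) = 6.
Scan r = 32..65 and keep those with exactly 6 one-bits:
r=32=100000 popcount=1 -> skip
r=33=100001 popcount=2 -> skip
r=34=100010 popcount=2 -> skip
r=35=100011 popcount=3 -> skip
r=36=100100 popcount=2 -> skip
r=37=100101 popcount=3 -> skip
r=38=100110 popcount=3 -> skip
r=39=100111 popcount=4 -> skip
r=40=101000 popcount=2 -> skip
r=41=101001 popcount=3 -> skip
r=42=101010 popcount=3 -> skip
r=43=101011 popcount=4 -> skip
r=44=101100 popcount=3 -> skip
r=45=101101 popcount=4 -> skip
r=46=101110 popcount=4 -> skip
r=47=101111 popcount=5 -> skip
r=48=110000 popcount=2 -> skip
r=49=110001 popcount=3 -> skip
r=50=110010 popcount=3 -> skip
r=51=110011 popcount=4 -> skip
r=52=110100 popcount=3 -> skip
r=53=110101 popcount=4 -> skip
r=54=110110 popcount=4 -> skip
r=55=110111 popcount=5 -> skip
r=56=111000 popcount=3 -> skip
r=57=111001 popcount=4 -> skip
r=58=111010 popcount=4 -> skip
r=59=111011 popcount=5 -> skip
r=60=111100 popcount=4 -> skip
r=61=111101 popcount=5 -> skip
r=62=111110 popcount=5 -> skip
r=63=111111 popcount=6 -> KEEP
r=64=1000000 popcount=1 -> skip
r=65=1000001 popcount=2 -> skip
Kept rows: 63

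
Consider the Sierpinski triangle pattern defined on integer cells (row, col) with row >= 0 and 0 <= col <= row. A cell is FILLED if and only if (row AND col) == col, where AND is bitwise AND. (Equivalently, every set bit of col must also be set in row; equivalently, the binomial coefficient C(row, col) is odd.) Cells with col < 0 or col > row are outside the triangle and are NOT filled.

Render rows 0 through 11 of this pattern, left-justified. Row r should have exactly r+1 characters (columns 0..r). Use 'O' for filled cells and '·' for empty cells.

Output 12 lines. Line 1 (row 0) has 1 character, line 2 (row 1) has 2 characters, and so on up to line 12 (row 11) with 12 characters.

Answer: O
OO
O·O
OOOO
O···O
OO··OO
O·O·O·O
OOOOOOOO
O·······O
OO······OO
O·O·····O·O
OOOO····OOOO

Derivation:
r0=0: O
r1=1: OO
r2=10: O·O
r3=11: OOOO
r4=100: O···O
r5=101: OO··OO
r6=110: O·O·O·O
r7=111: OOOOOOOO
r8=1000: O·······O
r9=1001: OO······OO
r10=1010: O·O·····O·O
r11=1011: OOOO····OOOO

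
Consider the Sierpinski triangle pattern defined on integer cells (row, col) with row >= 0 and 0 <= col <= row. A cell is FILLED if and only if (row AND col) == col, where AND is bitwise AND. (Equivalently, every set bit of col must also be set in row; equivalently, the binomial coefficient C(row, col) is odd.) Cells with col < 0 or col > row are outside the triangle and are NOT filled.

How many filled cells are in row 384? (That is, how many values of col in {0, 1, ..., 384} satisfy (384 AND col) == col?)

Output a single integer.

384 in binary = 110000000
popcount(384) = number of 1-bits in 110000000 = 2
A col c satisfies (384 AND c) == c iff every set bit of c is also set in 384; each of the 2 set bits of 384 can independently be on or off in c.
count = 2^2 = 4

Answer: 4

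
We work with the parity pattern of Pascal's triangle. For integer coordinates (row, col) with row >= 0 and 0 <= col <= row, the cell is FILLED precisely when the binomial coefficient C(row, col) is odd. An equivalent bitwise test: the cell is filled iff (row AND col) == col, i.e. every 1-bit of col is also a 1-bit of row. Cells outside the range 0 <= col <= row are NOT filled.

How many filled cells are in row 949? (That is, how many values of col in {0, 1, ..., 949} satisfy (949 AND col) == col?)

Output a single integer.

949 in binary = 1110110101
popcount(949) = number of 1-bits in 1110110101 = 7
A col c satisfies (949 AND c) == c iff every set bit of c is also set in 949; each of the 7 set bits of 949 can independently be on or off in c.
count = 2^7 = 128

Answer: 128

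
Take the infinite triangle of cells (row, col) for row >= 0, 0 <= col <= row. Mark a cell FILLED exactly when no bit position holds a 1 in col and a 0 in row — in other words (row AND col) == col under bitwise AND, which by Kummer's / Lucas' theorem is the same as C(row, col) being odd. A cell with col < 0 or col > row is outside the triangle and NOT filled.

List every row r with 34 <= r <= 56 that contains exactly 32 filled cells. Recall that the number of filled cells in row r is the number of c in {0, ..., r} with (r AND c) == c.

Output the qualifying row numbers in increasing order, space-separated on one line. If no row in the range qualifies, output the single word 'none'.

Answer: 47 55

Derivation:
Row r has 2^popcount(r) filled cells, so we need popcount(r) = log2(32) = 5.
Scan r = 34..56 and keep those with exactly 5 one-bits:
r=34=100010 popcount=2 -> skip
r=35=100011 popcount=3 -> skip
r=36=100100 popcount=2 -> skip
r=37=100101 popcount=3 -> skip
r=38=100110 popcount=3 -> skip
r=39=100111 popcount=4 -> skip
r=40=101000 popcount=2 -> skip
r=41=101001 popcount=3 -> skip
r=42=101010 popcount=3 -> skip
r=43=101011 popcount=4 -> skip
r=44=101100 popcount=3 -> skip
r=45=101101 popcount=4 -> skip
r=46=101110 popcount=4 -> skip
r=47=101111 popcount=5 -> KEEP
r=48=110000 popcount=2 -> skip
r=49=110001 popcount=3 -> skip
r=50=110010 popcount=3 -> skip
r=51=110011 popcount=4 -> skip
r=52=110100 popcount=3 -> skip
r=53=110101 popcount=4 -> skip
r=54=110110 popcount=4 -> skip
r=55=110111 popcount=5 -> KEEP
r=56=111000 popcount=3 -> skip
Kept rows: 47 55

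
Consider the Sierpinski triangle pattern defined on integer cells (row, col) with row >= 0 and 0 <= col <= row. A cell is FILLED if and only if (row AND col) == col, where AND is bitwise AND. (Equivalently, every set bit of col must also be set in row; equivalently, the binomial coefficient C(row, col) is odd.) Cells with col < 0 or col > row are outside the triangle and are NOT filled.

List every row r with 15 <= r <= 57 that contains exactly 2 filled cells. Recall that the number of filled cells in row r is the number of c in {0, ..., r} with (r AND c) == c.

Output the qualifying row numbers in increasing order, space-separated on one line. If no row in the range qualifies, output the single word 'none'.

Answer: 16 32

Derivation:
Row r has 2^popcount(r) filled cells, so we need popcount(r) = log2(2) = 1.
Scan r = 15..57 and keep those with exactly 1 one-bits:
r=15=1111 popcount=4 -> skip
r=16=10000 popcount=1 -> KEEP
r=17=10001 popcount=2 -> skip
r=18=10010 popcount=2 -> skip
r=19=10011 popcount=3 -> skip
r=20=10100 popcount=2 -> skip
r=21=10101 popcount=3 -> skip
r=22=10110 popcount=3 -> skip
r=23=10111 popcount=4 -> skip
r=24=11000 popcount=2 -> skip
r=25=11001 popcount=3 -> skip
r=26=11010 popcount=3 -> skip
r=27=11011 popcount=4 -> skip
r=28=11100 popcount=3 -> skip
r=29=11101 popcount=4 -> skip
r=30=11110 popcount=4 -> skip
r=31=11111 popcount=5 -> skip
r=32=100000 popcount=1 -> KEEP
r=33=100001 popcount=2 -> skip
r=34=100010 popcount=2 -> skip
r=35=100011 popcount=3 -> skip
r=36=100100 popcount=2 -> skip
r=37=100101 popcount=3 -> skip
r=38=100110 popcount=3 -> skip
r=39=100111 popcount=4 -> skip
r=40=101000 popcount=2 -> skip
r=41=101001 popcount=3 -> skip
r=42=101010 popcount=3 -> skip
r=43=101011 popcount=4 -> skip
r=44=101100 popcount=3 -> skip
r=45=101101 popcount=4 -> skip
r=46=101110 popcount=4 -> skip
r=47=101111 popcount=5 -> skip
r=48=110000 popcount=2 -> skip
r=49=110001 popcount=3 -> skip
r=50=110010 popcount=3 -> skip
r=51=110011 popcount=4 -> skip
r=52=110100 popcount=3 -> skip
r=53=110101 popcount=4 -> skip
r=54=110110 popcount=4 -> skip
r=55=110111 popcount=5 -> skip
r=56=111000 popcount=3 -> skip
r=57=111001 popcount=4 -> skip
Kept rows: 16 32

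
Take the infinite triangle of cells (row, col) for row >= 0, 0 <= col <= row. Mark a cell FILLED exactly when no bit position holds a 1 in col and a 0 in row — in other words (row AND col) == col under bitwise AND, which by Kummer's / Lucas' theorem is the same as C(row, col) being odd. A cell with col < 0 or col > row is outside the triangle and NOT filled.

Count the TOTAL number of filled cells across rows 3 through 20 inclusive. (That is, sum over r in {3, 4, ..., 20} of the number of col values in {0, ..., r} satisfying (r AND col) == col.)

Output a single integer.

Answer: 98

Derivation:
r3=11 pc2: +4 =4
r4=100 pc1: +2 =6
r5=101 pc2: +4 =10
r6=110 pc2: +4 =14
r7=111 pc3: +8 =22
r8=1000 pc1: +2 =24
r9=1001 pc2: +4 =28
r10=1010 pc2: +4 =32
r11=1011 pc3: +8 =40
r12=1100 pc2: +4 =44
r13=1101 pc3: +8 =52
r14=1110 pc3: +8 =60
r15=1111 pc4: +16 =76
r16=10000 pc1: +2 =78
r17=10001 pc2: +4 =82
r18=10010 pc2: +4 =86
r19=10011 pc3: +8 =94
r20=10100 pc2: +4 =98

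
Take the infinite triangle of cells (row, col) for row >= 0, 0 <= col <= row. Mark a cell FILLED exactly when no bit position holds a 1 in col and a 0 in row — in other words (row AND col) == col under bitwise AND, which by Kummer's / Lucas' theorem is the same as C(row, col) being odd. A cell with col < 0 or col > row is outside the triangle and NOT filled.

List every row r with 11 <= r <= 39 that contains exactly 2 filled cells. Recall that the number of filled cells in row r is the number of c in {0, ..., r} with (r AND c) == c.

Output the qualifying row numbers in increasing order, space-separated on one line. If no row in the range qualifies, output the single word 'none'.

Answer: 16 32

Derivation:
Row r has 2^popcount(r) filled cells, so we need popcount(r) = log2(2) = 1.
Scan r = 11..39 and keep those with exactly 1 one-bits:
r=11=1011 popcount=3 -> skip
r=12=1100 popcount=2 -> skip
r=13=1101 popcount=3 -> skip
r=14=1110 popcount=3 -> skip
r=15=1111 popcount=4 -> skip
r=16=10000 popcount=1 -> KEEP
r=17=10001 popcount=2 -> skip
r=18=10010 popcount=2 -> skip
r=19=10011 popcount=3 -> skip
r=20=10100 popcount=2 -> skip
r=21=10101 popcount=3 -> skip
r=22=10110 popcount=3 -> skip
r=23=10111 popcount=4 -> skip
r=24=11000 popcount=2 -> skip
r=25=11001 popcount=3 -> skip
r=26=11010 popcount=3 -> skip
r=27=11011 popcount=4 -> skip
r=28=11100 popcount=3 -> skip
r=29=11101 popcount=4 -> skip
r=30=11110 popcount=4 -> skip
r=31=11111 popcount=5 -> skip
r=32=100000 popcount=1 -> KEEP
r=33=100001 popcount=2 -> skip
r=34=100010 popcount=2 -> skip
r=35=100011 popcount=3 -> skip
r=36=100100 popcount=2 -> skip
r=37=100101 popcount=3 -> skip
r=38=100110 popcount=3 -> skip
r=39=100111 popcount=4 -> skip
Kept rows: 16 32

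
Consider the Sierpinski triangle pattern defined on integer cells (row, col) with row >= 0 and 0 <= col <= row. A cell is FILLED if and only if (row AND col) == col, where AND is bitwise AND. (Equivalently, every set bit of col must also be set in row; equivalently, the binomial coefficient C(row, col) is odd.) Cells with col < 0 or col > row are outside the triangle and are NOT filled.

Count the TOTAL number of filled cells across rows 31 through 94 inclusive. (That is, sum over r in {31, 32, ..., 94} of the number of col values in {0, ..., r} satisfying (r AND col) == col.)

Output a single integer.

Answer: 940

Derivation:
r31=11111 pc5: +32 =32
r32=100000 pc1: +2 =34
r33=100001 pc2: +4 =38
r34=100010 pc2: +4 =42
r35=100011 pc3: +8 =50
r36=100100 pc2: +4 =54
r37=100101 pc3: +8 =62
r38=100110 pc3: +8 =70
r39=100111 pc4: +16 =86
r40=101000 pc2: +4 =90
r41=101001 pc3: +8 =98
r42=101010 pc3: +8 =106
r43=101011 pc4: +16 =122
r44=101100 pc3: +8 =130
r45=101101 pc4: +16 =146
r46=101110 pc4: +16 =162
r47=101111 pc5: +32 =194
r48=110000 pc2: +4 =198
r49=110001 pc3: +8 =206
r50=110010 pc3: +8 =214
r51=110011 pc4: +16 =230
r52=110100 pc3: +8 =238
r53=110101 pc4: +16 =254
r54=110110 pc4: +16 =270
r55=110111 pc5: +32 =302
r56=111000 pc3: +8 =310
r57=111001 pc4: +16 =326
r58=111010 pc4: +16 =342
r59=111011 pc5: +32 =374
r60=111100 pc4: +16 =390
r61=111101 pc5: +32 =422
r62=111110 pc5: +32 =454
r63=111111 pc6: +64 =518
r64=1000000 pc1: +2 =520
r65=1000001 pc2: +4 =524
r66=1000010 pc2: +4 =528
r67=1000011 pc3: +8 =536
r68=1000100 pc2: +4 =540
r69=1000101 pc3: +8 =548
r70=1000110 pc3: +8 =556
r71=1000111 pc4: +16 =572
r72=1001000 pc2: +4 =576
r73=1001001 pc3: +8 =584
r74=1001010 pc3: +8 =592
r75=1001011 pc4: +16 =608
r76=1001100 pc3: +8 =616
r77=1001101 pc4: +16 =632
r78=1001110 pc4: +16 =648
r79=1001111 pc5: +32 =680
r80=1010000 pc2: +4 =684
r81=1010001 pc3: +8 =692
r82=1010010 pc3: +8 =700
r83=1010011 pc4: +16 =716
r84=1010100 pc3: +8 =724
r85=1010101 pc4: +16 =740
r86=1010110 pc4: +16 =756
r87=1010111 pc5: +32 =788
r88=1011000 pc3: +8 =796
r89=1011001 pc4: +16 =812
r90=1011010 pc4: +16 =828
r91=1011011 pc5: +32 =860
r92=1011100 pc4: +16 =876
r93=1011101 pc5: +32 =908
r94=1011110 pc5: +32 =940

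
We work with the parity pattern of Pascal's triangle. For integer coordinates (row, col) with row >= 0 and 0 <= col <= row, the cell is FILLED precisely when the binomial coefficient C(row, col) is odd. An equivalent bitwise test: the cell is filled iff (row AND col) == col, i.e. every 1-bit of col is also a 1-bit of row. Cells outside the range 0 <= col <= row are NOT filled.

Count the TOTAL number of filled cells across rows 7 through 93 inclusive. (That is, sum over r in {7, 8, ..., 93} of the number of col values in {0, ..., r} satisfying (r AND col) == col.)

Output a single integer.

r7=111 pc3: +8 =8
r8=1000 pc1: +2 =10
r9=1001 pc2: +4 =14
r10=1010 pc2: +4 =18
r11=1011 pc3: +8 =26
r12=1100 pc2: +4 =30
r13=1101 pc3: +8 =38
r14=1110 pc3: +8 =46
r15=1111 pc4: +16 =62
r16=10000 pc1: +2 =64
r17=10001 pc2: +4 =68
r18=10010 pc2: +4 =72
r19=10011 pc3: +8 =80
r20=10100 pc2: +4 =84
r21=10101 pc3: +8 =92
r22=10110 pc3: +8 =100
r23=10111 pc4: +16 =116
r24=11000 pc2: +4 =120
r25=11001 pc3: +8 =128
r26=11010 pc3: +8 =136
r27=11011 pc4: +16 =152
r28=11100 pc3: +8 =160
r29=11101 pc4: +16 =176
r30=11110 pc4: +16 =192
r31=11111 pc5: +32 =224
r32=100000 pc1: +2 =226
r33=100001 pc2: +4 =230
r34=100010 pc2: +4 =234
r35=100011 pc3: +8 =242
r36=100100 pc2: +4 =246
r37=100101 pc3: +8 =254
r38=100110 pc3: +8 =262
r39=100111 pc4: +16 =278
r40=101000 pc2: +4 =282
r41=101001 pc3: +8 =290
r42=101010 pc3: +8 =298
r43=101011 pc4: +16 =314
r44=101100 pc3: +8 =322
r45=101101 pc4: +16 =338
r46=101110 pc4: +16 =354
r47=101111 pc5: +32 =386
r48=110000 pc2: +4 =390
r49=110001 pc3: +8 =398
r50=110010 pc3: +8 =406
r51=110011 pc4: +16 =422
r52=110100 pc3: +8 =430
r53=110101 pc4: +16 =446
r54=110110 pc4: +16 =462
r55=110111 pc5: +32 =494
r56=111000 pc3: +8 =502
r57=111001 pc4: +16 =518
r58=111010 pc4: +16 =534
r59=111011 pc5: +32 =566
r60=111100 pc4: +16 =582
r61=111101 pc5: +32 =614
r62=111110 pc5: +32 =646
r63=111111 pc6: +64 =710
r64=1000000 pc1: +2 =712
r65=1000001 pc2: +4 =716
r66=1000010 pc2: +4 =720
r67=1000011 pc3: +8 =728
r68=1000100 pc2: +4 =732
r69=1000101 pc3: +8 =740
r70=1000110 pc3: +8 =748
r71=1000111 pc4: +16 =764
r72=1001000 pc2: +4 =768
r73=1001001 pc3: +8 =776
r74=1001010 pc3: +8 =784
r75=1001011 pc4: +16 =800
r76=1001100 pc3: +8 =808
r77=1001101 pc4: +16 =824
r78=1001110 pc4: +16 =840
r79=1001111 pc5: +32 =872
r80=1010000 pc2: +4 =876
r81=1010001 pc3: +8 =884
r82=1010010 pc3: +8 =892
r83=1010011 pc4: +16 =908
r84=1010100 pc3: +8 =916
r85=1010101 pc4: +16 =932
r86=1010110 pc4: +16 =948
r87=1010111 pc5: +32 =980
r88=1011000 pc3: +8 =988
r89=1011001 pc4: +16 =1004
r90=1011010 pc4: +16 =1020
r91=1011011 pc5: +32 =1052
r92=1011100 pc4: +16 =1068
r93=1011101 pc5: +32 =1100

Answer: 1100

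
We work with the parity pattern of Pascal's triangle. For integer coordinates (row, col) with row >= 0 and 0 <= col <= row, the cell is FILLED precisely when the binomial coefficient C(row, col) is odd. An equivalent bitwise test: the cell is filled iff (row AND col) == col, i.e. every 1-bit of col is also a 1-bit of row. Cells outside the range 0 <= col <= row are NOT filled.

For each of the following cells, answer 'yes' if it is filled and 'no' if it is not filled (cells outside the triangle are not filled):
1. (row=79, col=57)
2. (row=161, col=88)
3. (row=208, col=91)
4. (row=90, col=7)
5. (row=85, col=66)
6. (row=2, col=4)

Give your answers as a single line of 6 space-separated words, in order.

(79,57): row=0b1001111, col=0b111001, row AND col = 0b1001 = 9; 9 != 57 -> empty
(161,88): row=0b10100001, col=0b1011000, row AND col = 0b0 = 0; 0 != 88 -> empty
(208,91): row=0b11010000, col=0b1011011, row AND col = 0b1010000 = 80; 80 != 91 -> empty
(90,7): row=0b1011010, col=0b111, row AND col = 0b10 = 2; 2 != 7 -> empty
(85,66): row=0b1010101, col=0b1000010, row AND col = 0b1000000 = 64; 64 != 66 -> empty
(2,4): col outside [0, 2] -> not filled

Answer: no no no no no no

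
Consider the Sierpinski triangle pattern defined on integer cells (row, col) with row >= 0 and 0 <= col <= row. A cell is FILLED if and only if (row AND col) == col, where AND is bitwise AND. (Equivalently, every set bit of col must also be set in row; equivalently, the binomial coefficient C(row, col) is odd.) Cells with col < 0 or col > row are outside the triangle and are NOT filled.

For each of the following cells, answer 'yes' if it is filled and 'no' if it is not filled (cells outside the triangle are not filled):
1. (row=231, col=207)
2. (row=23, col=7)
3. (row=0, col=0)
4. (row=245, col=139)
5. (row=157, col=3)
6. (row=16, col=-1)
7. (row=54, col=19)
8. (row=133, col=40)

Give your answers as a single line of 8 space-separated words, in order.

(231,207): row=0b11100111, col=0b11001111, row AND col = 0b11000111 = 199; 199 != 207 -> empty
(23,7): row=0b10111, col=0b111, row AND col = 0b111 = 7; 7 == 7 -> filled
(0,0): row=0b0, col=0b0, row AND col = 0b0 = 0; 0 == 0 -> filled
(245,139): row=0b11110101, col=0b10001011, row AND col = 0b10000001 = 129; 129 != 139 -> empty
(157,3): row=0b10011101, col=0b11, row AND col = 0b1 = 1; 1 != 3 -> empty
(16,-1): col outside [0, 16] -> not filled
(54,19): row=0b110110, col=0b10011, row AND col = 0b10010 = 18; 18 != 19 -> empty
(133,40): row=0b10000101, col=0b101000, row AND col = 0b0 = 0; 0 != 40 -> empty

Answer: no yes yes no no no no no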